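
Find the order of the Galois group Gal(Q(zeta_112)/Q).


|Gal(Q(zeta_112)/Q)| = phi(112)
= 48

48


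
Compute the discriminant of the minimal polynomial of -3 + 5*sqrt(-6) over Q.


The element -3 + 5*sqrt(-6) has minimal polynomial:
x^2 + 6*x + 159
Discriminant = (6)^2 - 4*(159)
= 36 - 636
= -600

-600


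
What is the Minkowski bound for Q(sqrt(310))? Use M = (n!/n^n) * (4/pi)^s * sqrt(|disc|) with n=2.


d = 310, d mod 4 = 2, so disc(K) = 4d = 1240; |disc(K)| = 1240
Real quadratic field, so n = 2, s = r2 = 0, r1 = 2
M = (n!/n^n) * (4/pi)^s * sqrt(|disc(K)|) = (2!/2^2) * (4/pi)^0 * sqrt(1240)
= 0.5 * 1.000000 * 35.213634
= 17.6068

17.6068


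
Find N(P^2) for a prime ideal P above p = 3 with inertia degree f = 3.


N(P^a) = p^(a*f)
= 3^(2*3)
= 3^6
= 729

729


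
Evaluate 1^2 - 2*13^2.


x^2 - d*y^2
= 1^2 - 2*13^2
= 1 - 338
= -337

-337


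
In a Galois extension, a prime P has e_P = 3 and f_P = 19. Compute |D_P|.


|D_P| = e * f
= 3 * 19
= 57

57


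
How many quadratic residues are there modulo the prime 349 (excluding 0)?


For prime p, the number of non-zero quadratic residues is (p-1)/2.
= (349-1)/2
= 174

174


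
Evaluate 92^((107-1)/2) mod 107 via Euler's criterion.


p = 107 is prime and the exponent is (p-1)/2 = 53, so by Euler's criterion 92^53 = (92/107) = +1 or -1 mod 107.
Compute by square-and-multiply:
  53 = 32 + 16 + 4 + 1 (binary 110101)
  Repeated squaring mod 107: 92^1 = 92, 92^2 = 11, 92^4 = 14, 92^8 = 89, 92^16 = 3, 92^32 = 9
  92^53 = 92^32 * 92^16 * 92^4 * 92^1 = 9 * 3 * 14 * 92 mod 107
    9 * 3 = 27 = 27 mod 107
    27 * 14 = 378 = 57 mod 107
    57 * 92 = 5244 = 1 mod 107
  92^53 = 1 mod 107
Result 1: 92 is a quadratic residue mod 107.
92^53 mod 107 = 1

1


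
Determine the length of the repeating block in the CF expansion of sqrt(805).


Run the CF algorithm for sqrt(805).
a_0 = floor(sqrt(805)) = 28; set m_0=0, q_0=1.
Recurrence: m' = q*a - m,  q' = (d - m'^2)/q,  a' = floor((a_0 + m')/q').
  step 1: m=28, q=21, a=2
  step 2: m=14, q=29, a=1
  step 3: m=15, q=20, a=2
  step 4: m=25, q=9, a=5
  step 5: m=20, q=45, a=1
  step 6: m=25, q=4, a=13
  step 7: m=27, q=19, a=2
  step 8: m=11, q=36, a=1
  step 9: m=25, q=5, a=10
  step 10: m=25, q=36, a=1
  step 11: m=11, q=19, a=2
  step 12: m=27, q=4, a=13
  step 13: m=25, q=45, a=1
  step 14: m=20, q=9, a=5
  step 15: m=25, q=20, a=2
  step 16: m=15, q=29, a=1
  step 17: m=14, q=21, a=2
  step 18: m=28, q=1, a=56
a_18 = 2*a_0 = 56, so the period closes here.
sqrt(805) = [28; 2, 1, 2, 5, 1, 13, 2, 1, 10, 1, 2, 13, 1, 5, 2, 1, 2, 56]
Period length = 18

18


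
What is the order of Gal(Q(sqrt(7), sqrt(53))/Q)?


The 2 square roots of distinct primes are multiplicatively independent over Q,
so [K:Q] = 2^2 and Gal(K/Q) is isomorphic to (Z/2Z)^2.
|Gal| = 2^2 = 4

4


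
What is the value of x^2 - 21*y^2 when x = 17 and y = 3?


x^2 - d*y^2
= 17^2 - 21*3^2
= 289 - 189
= 100

100


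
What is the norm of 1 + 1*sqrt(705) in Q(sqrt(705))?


N(a + b*sqrt(d)) = a^2 - d*b^2
= (1)^2 - (705)*(1)^2
= 1 - 705
= -704

-704


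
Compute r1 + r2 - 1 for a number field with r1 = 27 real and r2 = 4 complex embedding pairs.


By Dirichlet's unit theorem:
rank = r1 + r2 - 1
= 27 + 4 - 1
= 30

30


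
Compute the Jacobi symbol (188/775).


Compute (188/775) via quadratic reciprocity:
  pull out 2: (2/775) = +1  (since 775 mod 8 = 7)
  pull out 2: (2/775) = +1  (since 775 mod 8 = 7)
  reciprocity: (47/775) -> -(775/47)
  reduce: (23/47)
  reciprocity: (23/47) -> -(47/23)
  reduce: (1/23)
  (1/23) = 1
Product of signs = 1

1


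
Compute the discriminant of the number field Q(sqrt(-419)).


For K = Q(sqrt(d)) with d squarefree: disc(K) = d if d = 1 mod 4, and disc(K) = 4d if d = 2 or 3 mod 4.
Here d = -419, and d mod 4 = 1.
d = 1 mod 4 (O_K = Z[(1+sqrt(d))/2]), so disc(K) = d = -419

-419


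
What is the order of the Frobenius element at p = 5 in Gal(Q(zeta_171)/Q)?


The Frobenius at p in Gal(Q(zeta_n)/Q) = (Z/nZ)* is the class of p, so its order is ord_171(5), the smallest k >= 1 with 5^k = 1 mod 171.
n = 171 = 3^2 * 19, phi(171) = 108; the order divides phi(n).
Divisors of 108: 1, 2, 3, 4, 6, 9, 12, 18, 27, 36, 54, 108
Repeated squaring mod 171: 5^1 = 5, 5^2 = 25, 5^4 = 112, 5^8 = 61, 5^16 = 130, 5^32 = 142, 5^64 = 157
Test divisors in increasing order:
  k=1: 5^1 = 5 mod 171
  k=2: 5^2 = 25 mod 171
  k=3: 5^3 = 25 * 5 = 125 mod 171
  k=4: 5^4 = 112 mod 171
  k=6: 5^6 = 112 * 25 = 64 mod 171
  k=9: 5^9 = 61 * 5 = 134 mod 171
  k=12: 5^12 = 61 * 112 = 163 mod 171
  k=18: 5^18 = 130 * 25 = 1 mod 171  <- first divisor giving 1
Order = 18

18


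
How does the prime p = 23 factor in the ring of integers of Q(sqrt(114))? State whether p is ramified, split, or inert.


K = Q(sqrt(114)). Since d mod 4 = 2, disc(K) = 456.
Check p | disc: 456 mod 23 = 19.
p does not divide disc. Compute Legendre symbol (d/p):
22^((23-1)/2) mod 23 = -1
(d/p) = -1, so p is inert: (p) stays prime with e=1, f=2, g=1.
Therefore p is inert.

inert


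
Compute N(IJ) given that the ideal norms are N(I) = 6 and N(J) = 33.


N(IJ) = N(I) * N(J)
= 6 * 33
= 198

198


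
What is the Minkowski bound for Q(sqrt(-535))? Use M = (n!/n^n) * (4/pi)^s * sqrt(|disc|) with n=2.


d = -535, d mod 4 = 1, so disc(K) = d = -535; |disc(K)| = 535
Imaginary quadratic field, so n = 2, s = r2 = 1, r1 = 0
M = (n!/n^n) * (4/pi)^s * sqrt(|disc(K)|) = (2!/2^2) * (4/pi)^1 * sqrt(535)
= 0.5 * 1.273240 * 23.130067
= 14.7251

14.7251


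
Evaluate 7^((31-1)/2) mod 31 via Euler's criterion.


p = 31 is prime and the exponent is (p-1)/2 = 15, so by Euler's criterion 7^15 = (7/31) = +1 or -1 mod 31.
Compute by square-and-multiply:
  15 = 8 + 4 + 2 + 1 (binary 1111)
  Repeated squaring mod 31: 7^1 = 7, 7^2 = 18, 7^4 = 14, 7^8 = 10
  7^15 = 7^8 * 7^4 * 7^2 * 7^1 = 10 * 14 * 18 * 7 mod 31
    10 * 14 = 140 = 16 mod 31
    16 * 18 = 288 = 9 mod 31
    9 * 7 = 63 = 1 mod 31
  7^15 = 1 mod 31
Result 1: 7 is a quadratic residue mod 31.
7^15 mod 31 = 1

1


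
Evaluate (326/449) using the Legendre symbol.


p = 449 is prime, so compute (326/449) with the reciprocity algorithm (Jacobi-symbol steps: pull out 2s via (2/n), flip via reciprocity, reduce):
  pull out 2: (2/449) = +1  (since 449 mod 8 = 1)
  reciprocity: (163/449) -> +(449/163)
  reduce: (123/163)
  reciprocity: (123/163) -> -(163/123)
  reduce: (40/123)
  pull out 2: (2/123) = -1  (since 123 mod 8 = 3)
  pull out 2: (2/123) = -1  (since 123 mod 8 = 3)
  pull out 2: (2/123) = -1  (since 123 mod 8 = 3)
  reciprocity: (5/123) -> +(123/5)
  reduce: (3/5)
  reciprocity: (3/5) -> +(5/3)
  reduce: (2/3)
  pull out 2: (2/3) = -1  (since 3 mod 8 = 3)
  (1/3) = 1
Product of signs = -1
(326/449) = -1

-1


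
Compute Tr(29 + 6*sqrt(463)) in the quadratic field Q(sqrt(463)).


Tr(a + b*sqrt(d)) = (a + b*sqrt(d)) + (a - b*sqrt(d)) = 2a
= 2 * (29)
= 58

58


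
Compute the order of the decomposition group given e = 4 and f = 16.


|D_P| = e * f
= 4 * 16
= 64

64


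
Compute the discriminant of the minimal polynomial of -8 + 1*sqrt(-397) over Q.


The element -8 + 1*sqrt(-397) has minimal polynomial:
x^2 + 16*x + 461
Discriminant = (16)^2 - 4*(461)
= 256 - 1844
= -1588

-1588


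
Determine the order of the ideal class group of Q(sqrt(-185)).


K = Q(sqrt(-185)). d mod 4 = 3, so D = disc(K) = 4d = -740
h(K) equals the number of primitive reduced positive-definite forms (a, b, c) = a*x^2 + b*x*y + c*y^2 with b^2 - 4ac = D,
where reduced means |b| <= a <= c, with b >= 0 whenever |b| = a or a = c, and primitive means gcd(a, b, c) = 1.
Reduced forces 3a^2 <= |D| = 740, so 1 <= a <= 15; b must have the parity of D, and c = (b^2 - D)/(4a) must be an integer >= a.
Enumerate a = 1..15, b in [-a, a]:
  a=1: (1, 0, 185)  [1]
  a=2: (2, 2, 93)  [1]
  a=3: (3, -2, 62), (3, 2, 62)  [2]
  a=4: none
  a=5: (5, 0, 37)  [1]
  a=6: (6, -2, 31), (6, 2, 31)  [2]
  a=7: (7, -4, 27), (7, 4, 27)  [2]
  a=8: none
  a=9: (9, -4, 21), (9, 4, 21)  [2]
  a=10: (10, 10, 21)  [1]
  a=11..12: none
  a=13: (13, -12, 17), (13, 12, 17)  [2]
  a=14: (14, -10, 15), (14, 10, 15)  [2]
  a=15: none
Total reduced forms: 1 + 1 + 2 + 1 + 2 + 2 + 2 + 1 + 2 + 2 = 16
h = 16

16


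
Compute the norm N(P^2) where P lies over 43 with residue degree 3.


N(P^a) = p^(a*f)
= 43^(2*3)
= 43^6
= 6321363049

6321363049


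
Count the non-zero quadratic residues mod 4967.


For prime p, the number of non-zero quadratic residues is (p-1)/2.
= (4967-1)/2
= 2483

2483


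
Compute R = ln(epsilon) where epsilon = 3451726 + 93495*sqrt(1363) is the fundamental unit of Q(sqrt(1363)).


epsilon = 3451726 + 93495*sqrt(1363)
= 6.9035e+06
R = ln(6.9035e+06)
= 15.7475

15.7475


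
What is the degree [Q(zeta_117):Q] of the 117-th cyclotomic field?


The degree equals Euler's totient phi(117).
117 = 3^2 * 13
phi(117) = 72

72


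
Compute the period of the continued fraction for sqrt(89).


Run the CF algorithm for sqrt(89).
a_0 = floor(sqrt(89)) = 9; set m_0=0, q_0=1.
Recurrence: m' = q*a - m,  q' = (d - m'^2)/q,  a' = floor((a_0 + m')/q').
  step 1: m=9, q=8, a=2
  step 2: m=7, q=5, a=3
  step 3: m=8, q=5, a=3
  step 4: m=7, q=8, a=2
  step 5: m=9, q=1, a=18
a_5 = 2*a_0 = 18, so the period closes here.
sqrt(89) = [9; 2, 3, 3, 2, 18]
Period length = 5

5


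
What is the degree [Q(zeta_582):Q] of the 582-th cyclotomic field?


The degree equals Euler's totient phi(582).
582 = 2 * 3 * 97
phi(582) = 192

192


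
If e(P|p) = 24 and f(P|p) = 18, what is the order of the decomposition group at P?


|D_P| = e * f
= 24 * 18
= 432

432


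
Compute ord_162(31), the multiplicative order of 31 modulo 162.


We want ord_162(31), the smallest k >= 1 with 31^k = 1 mod 162.
n = 162 = 2 * 3^4, phi(162) = 54; the order divides phi(n).
Divisors of 54: 1, 2, 3, 6, 9, 18, 27, 54
Repeated squaring mod 162: 31^1 = 31, 31^2 = 151, 31^4 = 121, 31^8 = 61, 31^16 = 157, 31^32 = 25
Test divisors in increasing order:
  k=1: 31^1 = 31 mod 162
  k=2: 31^2 = 151 mod 162
  k=3: 31^3 = 151 * 31 = 145 mod 162
  k=6: 31^6 = 121 * 151 = 127 mod 162
  k=9: 31^9 = 61 * 31 = 109 mod 162
  k=18: 31^18 = 157 * 151 = 55 mod 162
  k=27: 31^27 = 157 * 61 * 151 * 31 = 1 mod 162  <- first divisor giving 1
Order = 27

27


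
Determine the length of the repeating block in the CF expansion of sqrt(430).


Run the CF algorithm for sqrt(430).
a_0 = floor(sqrt(430)) = 20; set m_0=0, q_0=1.
Recurrence: m' = q*a - m,  q' = (d - m'^2)/q,  a' = floor((a_0 + m')/q').
  step 1: m=20, q=30, a=1
  step 2: m=10, q=11, a=2
  step 3: m=12, q=26, a=1
  step 4: m=14, q=9, a=3
  step 5: m=13, q=29, a=1
  step 6: m=16, q=6, a=6
  step 7: m=20, q=5, a=8
  step 8: m=20, q=6, a=6
  step 9: m=16, q=29, a=1
  step 10: m=13, q=9, a=3
  step 11: m=14, q=26, a=1
  step 12: m=12, q=11, a=2
  step 13: m=10, q=30, a=1
  step 14: m=20, q=1, a=40
a_14 = 2*a_0 = 40, so the period closes here.
sqrt(430) = [20; 1, 2, 1, 3, 1, 6, 8, 6, 1, 3, 1, 2, 1, 40]
Period length = 14

14


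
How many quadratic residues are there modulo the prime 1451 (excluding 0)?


For prime p, the number of non-zero quadratic residues is (p-1)/2.
= (1451-1)/2
= 725

725


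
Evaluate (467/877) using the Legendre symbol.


p = 877 is prime, so compute (467/877) with the reciprocity algorithm (Jacobi-symbol steps: pull out 2s via (2/n), flip via reciprocity, reduce):
  reciprocity: (467/877) -> +(877/467)
  reduce: (410/467)
  pull out 2: (2/467) = -1  (since 467 mod 8 = 3)
  reciprocity: (205/467) -> +(467/205)
  reduce: (57/205)
  reciprocity: (57/205) -> +(205/57)
  reduce: (34/57)
  pull out 2: (2/57) = +1  (since 57 mod 8 = 1)
  reciprocity: (17/57) -> +(57/17)
  reduce: (6/17)
  pull out 2: (2/17) = +1  (since 17 mod 8 = 1)
  reciprocity: (3/17) -> +(17/3)
  reduce: (2/3)
  pull out 2: (2/3) = -1  (since 3 mod 8 = 3)
  (1/3) = 1
Product of signs = 1
(467/877) = 1

1


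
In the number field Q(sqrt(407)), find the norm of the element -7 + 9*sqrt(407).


N(a + b*sqrt(d)) = a^2 - d*b^2
= (-7)^2 - (407)*(9)^2
= 49 - 32967
= -32918

-32918


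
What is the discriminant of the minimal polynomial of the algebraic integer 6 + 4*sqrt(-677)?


The element 6 + 4*sqrt(-677) has minimal polynomial:
x^2 - 12*x + 10868
Discriminant = (-12)^2 - 4*(10868)
= 144 - 43472
= -43328

-43328


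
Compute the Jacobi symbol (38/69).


Compute (38/69) via quadratic reciprocity:
  pull out 2: (2/69) = -1  (since 69 mod 8 = 5)
  reciprocity: (19/69) -> +(69/19)
  reduce: (12/19)
  pull out 2: (2/19) = -1  (since 19 mod 8 = 3)
  pull out 2: (2/19) = -1  (since 19 mod 8 = 3)
  reciprocity: (3/19) -> -(19/3)
  reduce: (1/3)
  (1/3) = 1
Product of signs = 1

1


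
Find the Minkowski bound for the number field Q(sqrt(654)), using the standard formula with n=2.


d = 654, d mod 4 = 2, so disc(K) = 4d = 2616; |disc(K)| = 2616
Real quadratic field, so n = 2, s = r2 = 0, r1 = 2
M = (n!/n^n) * (4/pi)^s * sqrt(|disc(K)|) = (2!/2^2) * (4/pi)^0 * sqrt(2616)
= 0.5 * 1.000000 * 51.146847
= 25.5734

25.5734


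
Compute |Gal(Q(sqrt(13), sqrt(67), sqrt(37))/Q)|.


The 3 square roots of distinct primes are multiplicatively independent over Q,
so [K:Q] = 2^3 and Gal(K/Q) is isomorphic to (Z/2Z)^3.
|Gal| = 2^3 = 8

8


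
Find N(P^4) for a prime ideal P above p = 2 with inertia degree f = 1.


N(P^a) = p^(a*f)
= 2^(4*1)
= 2^4
= 16

16


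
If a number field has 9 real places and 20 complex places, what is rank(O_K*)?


By Dirichlet's unit theorem:
rank = r1 + r2 - 1
= 9 + 20 - 1
= 28

28


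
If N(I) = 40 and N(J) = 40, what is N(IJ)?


N(IJ) = N(I) * N(J)
= 40 * 40
= 1600

1600


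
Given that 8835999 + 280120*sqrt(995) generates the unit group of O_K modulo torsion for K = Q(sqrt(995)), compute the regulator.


epsilon = 8835999 + 280120*sqrt(995)
= 1.7672e+07
R = ln(1.7672e+07)
= 16.6875

16.6875


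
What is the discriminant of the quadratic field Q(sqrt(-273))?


For K = Q(sqrt(d)) with d squarefree: disc(K) = d if d = 1 mod 4, and disc(K) = 4d if d = 2 or 3 mod 4.
Here d = -273, and d mod 4 = 3.
d = 3 mod 4, not 1 (O_K = Z[sqrt(d)]), so disc(K) = 4d = 4 * (-273) = -1092

-1092


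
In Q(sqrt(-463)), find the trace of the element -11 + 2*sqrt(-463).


Tr(a + b*sqrt(d)) = (a + b*sqrt(d)) + (a - b*sqrt(d)) = 2a
= 2 * (-11)
= -22

-22


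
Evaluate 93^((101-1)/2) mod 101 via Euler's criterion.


p = 101 is prime and the exponent is (p-1)/2 = 50, so by Euler's criterion 93^50 = (93/101) = +1 or -1 mod 101.
Compute by square-and-multiply:
  50 = 32 + 16 + 2 (binary 110010)
  Repeated squaring mod 101: 93^1 = 93, 93^2 = 64, 93^4 = 56, 93^8 = 5, 93^16 = 25, 93^32 = 19
  93^50 = 93^32 * 93^16 * 93^2 = 19 * 25 * 64 mod 101
    19 * 25 = 475 = 71 mod 101
    71 * 64 = 4544 = 100 mod 101
  93^50 = 100 mod 101
Result 100 = p - 1 = -1 mod 101: 93 is a quadratic non-residue mod 101. As a residue in [0, p-1] the value is 100.
93^50 mod 101 = 100

100


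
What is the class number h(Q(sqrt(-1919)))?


K = Q(sqrt(-1919)). d mod 4 = 1, so D = disc(K) = d = -1919
h(K) equals the number of primitive reduced positive-definite forms (a, b, c) = a*x^2 + b*x*y + c*y^2 with b^2 - 4ac = D,
where reduced means |b| <= a <= c, with b >= 0 whenever |b| = a or a = c, and primitive means gcd(a, b, c) = 1.
Reduced forces 3a^2 <= |D| = 1919, so 1 <= a <= 25; b must have the parity of D, and c = (b^2 - D)/(4a) must be an integer >= a.
Enumerate a = 1..25, b in [-a, a]:
  a=1: (1, 1, 480)  [1]
  a=2: (2, -1, 240), (2, 1, 240)  [2]
  a=3: (3, -1, 160), (3, 1, 160)  [2]
  a=4: (4, -1, 120), (4, 1, 120)  [2]
  a=5: (5, -1, 96), (5, 1, 96)  [2]
  a=6: (6, -5, 81), (6, -1, 80), (6, 1, 80), (6, 5, 81)  [4]
  a=7: none
  a=8: (8, -1, 60), (8, 1, 60)  [2]
  a=9: (9, -5, 54), (9, 5, 54)  [2]
  a=10: (10, -9, 50), (10, -1, 48), (10, 1, 48), (10, 9, 50)  [4]
  a=11: none
  a=12: (12, -7, 41), (12, -1, 40), (12, 1, 40), (12, 7, 41)  [4]
  a=13..14: none
  a=15: (15, -11, 34), (15, -1, 32), (15, 1, 32), (15, 11, 34)  [4]
  a=16: (16, -1, 30), (16, 1, 30)  [2]
  a=17: (17, -11, 30), (17, 11, 30)  [2]
  a=18: (18, -13, 29), (18, -5, 27), (18, 5, 27), (18, 13, 29)  [4]
  a=19: (19, 19, 30)  [1]
  a=20: (20, -9, 25), (20, -1, 24), (20, 1, 24), (20, 9, 25)  [4]
  a=21..22: none
  a=23: (23, -17, 24), (23, 17, 24)  [2]
  a=24..25: none
Total reduced forms: 1 + 2 + 2 + 2 + 2 + 4 + 2 + 2 + 4 + 4 + 4 + 2 + 2 + 4 + 1 + 4 + 2 = 44
h = 44

44


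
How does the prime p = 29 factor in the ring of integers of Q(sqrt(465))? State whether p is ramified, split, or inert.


K = Q(sqrt(465)). Since d mod 4 = 1, disc(K) = 465.
Check p | disc: 465 mod 29 = 1.
p does not divide disc. Compute Legendre symbol (d/p):
1^((29-1)/2) mod 29 = 1
(d/p) = 1, so p splits: (p) = P*P' with e=1, f=1, g=2.
Therefore p is split.

split


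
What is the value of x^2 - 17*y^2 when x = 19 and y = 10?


x^2 - d*y^2
= 19^2 - 17*10^2
= 361 - 1700
= -1339

-1339


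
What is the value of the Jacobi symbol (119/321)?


Compute (119/321) via quadratic reciprocity:
  reciprocity: (119/321) -> +(321/119)
  reduce: (83/119)
  reciprocity: (83/119) -> -(119/83)
  reduce: (36/83)
  pull out 2: (2/83) = -1  (since 83 mod 8 = 3)
  pull out 2: (2/83) = -1  (since 83 mod 8 = 3)
  reciprocity: (9/83) -> +(83/9)
  reduce: (2/9)
  pull out 2: (2/9) = +1  (since 9 mod 8 = 1)
  (1/9) = 1
Product of signs = -1

-1


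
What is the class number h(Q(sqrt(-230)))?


K = Q(sqrt(-230)). d mod 4 = 2, so D = disc(K) = 4d = -920
h(K) equals the number of primitive reduced positive-definite forms (a, b, c) = a*x^2 + b*x*y + c*y^2 with b^2 - 4ac = D,
where reduced means |b| <= a <= c, with b >= 0 whenever |b| = a or a = c, and primitive means gcd(a, b, c) = 1.
Reduced forces 3a^2 <= |D| = 920, so 1 <= a <= 17; b must have the parity of D, and c = (b^2 - D)/(4a) must be an integer >= a.
Enumerate a = 1..17, b in [-a, a]:
  a=1: (1, 0, 230)  [1]
  a=2: (2, 0, 115)  [1]
  a=3: (3, -2, 77), (3, 2, 77)  [2]
  a=4: none
  a=5: (5, 0, 46)  [1]
  a=6: (6, -4, 39), (6, 4, 39)  [2]
  a=7: (7, -2, 33), (7, 2, 33)  [2]
  a=8: none
  a=9: (9, -4, 26), (9, 4, 26)  [2]
  a=10: (10, 0, 23)  [1]
  a=11: (11, -2, 21), (11, 2, 21)  [2]
  a=12: none
  a=13: (13, -4, 18), (13, 4, 18)  [2]
  a=14: (14, -12, 19), (14, 12, 19)  [2]
  a=15: (15, -10, 17), (15, 10, 17)  [2]
  a=16..17: none
Total reduced forms: 1 + 1 + 2 + 1 + 2 + 2 + 2 + 1 + 2 + 2 + 2 + 2 = 20
h = 20

20


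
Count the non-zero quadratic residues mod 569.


For prime p, the number of non-zero quadratic residues is (p-1)/2.
= (569-1)/2
= 284

284


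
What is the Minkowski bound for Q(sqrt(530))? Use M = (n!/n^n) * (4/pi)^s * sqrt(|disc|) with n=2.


d = 530, d mod 4 = 2, so disc(K) = 4d = 2120; |disc(K)| = 2120
Real quadratic field, so n = 2, s = r2 = 0, r1 = 2
M = (n!/n^n) * (4/pi)^s * sqrt(|disc(K)|) = (2!/2^2) * (4/pi)^0 * sqrt(2120)
= 0.5 * 1.000000 * 46.043458
= 23.0217

23.0217


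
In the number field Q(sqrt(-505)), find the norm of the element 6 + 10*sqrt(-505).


N(a + b*sqrt(d)) = a^2 - d*b^2
= (6)^2 - (-505)*(10)^2
= 36 + 50500
= 50536

50536


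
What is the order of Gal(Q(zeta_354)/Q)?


|Gal(Q(zeta_354)/Q)| = phi(354)
= 116

116


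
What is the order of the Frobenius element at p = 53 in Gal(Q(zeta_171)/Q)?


The Frobenius at p in Gal(Q(zeta_n)/Q) = (Z/nZ)* is the class of p, so its order is ord_171(53), the smallest k >= 1 with 53^k = 1 mod 171.
n = 171 = 3^2 * 19, phi(171) = 108; the order divides phi(n).
Divisors of 108: 1, 2, 3, 4, 6, 9, 12, 18, 27, 36, 54, 108
Repeated squaring mod 171: 53^1 = 53, 53^2 = 73, 53^4 = 28, 53^8 = 100, 53^16 = 82, 53^32 = 55, 53^64 = 118
Test divisors in increasing order:
  k=1: 53^1 = 53 mod 171
  k=2: 53^2 = 73 mod 171
  k=3: 53^3 = 73 * 53 = 107 mod 171
  k=4: 53^4 = 28 mod 171
  k=6: 53^6 = 28 * 73 = 163 mod 171
  k=9: 53^9 = 100 * 53 = 170 mod 171
  k=12: 53^12 = 100 * 28 = 64 mod 171
  k=18: 53^18 = 82 * 73 = 1 mod 171  <- first divisor giving 1
Order = 18

18


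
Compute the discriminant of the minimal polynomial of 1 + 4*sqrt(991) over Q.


The element 1 + 4*sqrt(991) has minimal polynomial:
x^2 - 2*x - 15855
Discriminant = (-2)^2 - 4*(-15855)
= 4 + 63420
= 63424

63424


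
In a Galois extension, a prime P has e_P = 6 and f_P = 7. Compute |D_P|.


|D_P| = e * f
= 6 * 7
= 42

42


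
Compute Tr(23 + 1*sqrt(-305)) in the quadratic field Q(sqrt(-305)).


Tr(a + b*sqrt(d)) = (a + b*sqrt(d)) + (a - b*sqrt(d)) = 2a
= 2 * (23)
= 46

46


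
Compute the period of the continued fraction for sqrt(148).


Run the CF algorithm for sqrt(148).
a_0 = floor(sqrt(148)) = 12; set m_0=0, q_0=1.
Recurrence: m' = q*a - m,  q' = (d - m'^2)/q,  a' = floor((a_0 + m')/q').
  step 1: m=12, q=4, a=6
  step 2: m=12, q=1, a=24
a_2 = 2*a_0 = 24, so the period closes here.
sqrt(148) = [12; 6, 24]
Period length = 2

2


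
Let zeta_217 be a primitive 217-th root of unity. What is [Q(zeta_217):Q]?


The degree equals Euler's totient phi(217).
217 = 7 * 31
phi(217) = 180

180


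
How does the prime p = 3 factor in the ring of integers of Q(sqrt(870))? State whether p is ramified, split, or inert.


K = Q(sqrt(870)). Since d mod 4 = 2, disc(K) = 3480.
Check p | disc: 3480 mod 3 = 0.
p divides disc, so p ramifies: (p) = P^2 with e=2, f=1, g=1.
Therefore p is ramified.

ramified


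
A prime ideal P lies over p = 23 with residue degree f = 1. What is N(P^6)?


N(P^a) = p^(a*f)
= 23^(6*1)
= 23^6
= 148035889

148035889


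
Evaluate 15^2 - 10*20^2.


x^2 - d*y^2
= 15^2 - 10*20^2
= 225 - 4000
= -3775

-3775


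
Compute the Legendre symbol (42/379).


p = 379 is prime, so compute (42/379) with the reciprocity algorithm (Jacobi-symbol steps: pull out 2s via (2/n), flip via reciprocity, reduce):
  pull out 2: (2/379) = -1  (since 379 mod 8 = 3)
  reciprocity: (21/379) -> +(379/21)
  reduce: (1/21)
  (1/21) = 1
Product of signs = -1
(42/379) = -1

-1


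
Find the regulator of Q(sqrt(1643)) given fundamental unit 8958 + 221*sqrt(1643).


epsilon = 8958 + 221*sqrt(1643)
= 17915.9999
R = ln(17915.9999)
= 9.7934

9.7934


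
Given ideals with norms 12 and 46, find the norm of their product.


N(IJ) = N(I) * N(J)
= 12 * 46
= 552

552


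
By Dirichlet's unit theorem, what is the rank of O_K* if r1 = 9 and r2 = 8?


By Dirichlet's unit theorem:
rank = r1 + r2 - 1
= 9 + 8 - 1
= 16

16


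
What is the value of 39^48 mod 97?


p = 97 is prime and the exponent is (p-1)/2 = 48, so by Euler's criterion 39^48 = (39/97) = +1 or -1 mod 97.
Compute by square-and-multiply:
  48 = 32 + 16 (binary 110000)
  Repeated squaring mod 97: 39^1 = 39, 39^2 = 66, 39^4 = 88, 39^8 = 81, 39^16 = 62, 39^32 = 61
  39^48 = 39^32 * 39^16 = 61 * 62 mod 97
    61 * 62 = 3782 = 96 mod 97
  39^48 = 96 mod 97
Result 96 = p - 1 = -1 mod 97: 39 is a quadratic non-residue mod 97. As a residue in [0, p-1] the value is 96.
39^48 mod 97 = 96

96


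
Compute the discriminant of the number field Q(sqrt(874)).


For K = Q(sqrt(d)) with d squarefree: disc(K) = d if d = 1 mod 4, and disc(K) = 4d if d = 2 or 3 mod 4.
Here d = 874, and d mod 4 = 2.
d = 2 mod 4, not 1 (O_K = Z[sqrt(d)]), so disc(K) = 4d = 4 * (874) = 3496

3496


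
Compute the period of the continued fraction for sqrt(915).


Run the CF algorithm for sqrt(915).
a_0 = floor(sqrt(915)) = 30; set m_0=0, q_0=1.
Recurrence: m' = q*a - m,  q' = (d - m'^2)/q,  a' = floor((a_0 + m')/q').
  step 1: m=30, q=15, a=4
  step 2: m=30, q=1, a=60
a_2 = 2*a_0 = 60, so the period closes here.
sqrt(915) = [30; 4, 60]
Period length = 2

2


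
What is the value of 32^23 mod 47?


p = 47 is prime and the exponent is (p-1)/2 = 23, so by Euler's criterion 32^23 = (32/47) = +1 or -1 mod 47.
Compute by square-and-multiply:
  23 = 16 + 4 + 2 + 1 (binary 10111)
  Repeated squaring mod 47: 32^1 = 32, 32^2 = 37, 32^4 = 6, 32^8 = 36, 32^16 = 27
  32^23 = 32^16 * 32^4 * 32^2 * 32^1 = 27 * 6 * 37 * 32 mod 47
    27 * 6 = 162 = 21 mod 47
    21 * 37 = 777 = 25 mod 47
    25 * 32 = 800 = 1 mod 47
  32^23 = 1 mod 47
Result 1: 32 is a quadratic residue mod 47.
32^23 mod 47 = 1

1


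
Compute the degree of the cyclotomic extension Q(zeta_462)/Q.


The degree equals Euler's totient phi(462).
462 = 2 * 3 * 7 * 11
phi(462) = 120

120


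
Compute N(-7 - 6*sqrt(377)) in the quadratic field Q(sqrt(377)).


N(a + b*sqrt(d)) = a^2 - d*b^2
= (-7)^2 - (377)*(-6)^2
= 49 - 13572
= -13523

-13523


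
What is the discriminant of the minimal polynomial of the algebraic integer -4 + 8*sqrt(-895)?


The element -4 + 8*sqrt(-895) has minimal polynomial:
x^2 + 8*x + 57296
Discriminant = (8)^2 - 4*(57296)
= 64 - 229184
= -229120

-229120


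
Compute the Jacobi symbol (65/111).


Compute (65/111) via quadratic reciprocity:
  reciprocity: (65/111) -> +(111/65)
  reduce: (46/65)
  pull out 2: (2/65) = +1  (since 65 mod 8 = 1)
  reciprocity: (23/65) -> +(65/23)
  reduce: (19/23)
  reciprocity: (19/23) -> -(23/19)
  reduce: (4/19)
  pull out 2: (2/19) = -1  (since 19 mod 8 = 3)
  pull out 2: (2/19) = -1  (since 19 mod 8 = 3)
  (1/19) = 1
Product of signs = -1

-1


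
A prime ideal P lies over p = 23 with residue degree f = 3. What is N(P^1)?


N(P^a) = p^(a*f)
= 23^(1*3)
= 23^3
= 12167

12167


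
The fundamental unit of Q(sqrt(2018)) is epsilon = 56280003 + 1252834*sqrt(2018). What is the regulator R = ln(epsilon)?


epsilon = 56280003 + 1252834*sqrt(2018)
= 1.1256e+08
R = ln(1.1256e+08)
= 18.5390

18.5390


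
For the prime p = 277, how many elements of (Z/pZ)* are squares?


For prime p, the number of non-zero quadratic residues is (p-1)/2.
= (277-1)/2
= 138

138


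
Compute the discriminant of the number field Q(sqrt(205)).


For K = Q(sqrt(d)) with d squarefree: disc(K) = d if d = 1 mod 4, and disc(K) = 4d if d = 2 or 3 mod 4.
Here d = 205, and d mod 4 = 1.
d = 1 mod 4 (O_K = Z[(1+sqrt(d))/2]), so disc(K) = d = 205

205


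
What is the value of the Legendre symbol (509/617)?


p = 617 is prime, so compute (509/617) with the reciprocity algorithm (Jacobi-symbol steps: pull out 2s via (2/n), flip via reciprocity, reduce):
  reciprocity: (509/617) -> +(617/509)
  reduce: (108/509)
  pull out 2: (2/509) = -1  (since 509 mod 8 = 5)
  pull out 2: (2/509) = -1  (since 509 mod 8 = 5)
  reciprocity: (27/509) -> +(509/27)
  reduce: (23/27)
  reciprocity: (23/27) -> -(27/23)
  reduce: (4/23)
  pull out 2: (2/23) = +1  (since 23 mod 8 = 7)
  pull out 2: (2/23) = +1  (since 23 mod 8 = 7)
  (1/23) = 1
Product of signs = -1
(509/617) = -1

-1


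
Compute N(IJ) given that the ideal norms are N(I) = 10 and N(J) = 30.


N(IJ) = N(I) * N(J)
= 10 * 30
= 300

300


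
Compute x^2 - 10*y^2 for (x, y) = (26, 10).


x^2 - d*y^2
= 26^2 - 10*10^2
= 676 - 1000
= -324

-324


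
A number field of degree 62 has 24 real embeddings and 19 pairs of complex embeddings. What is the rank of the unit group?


By Dirichlet's unit theorem:
rank = r1 + r2 - 1
= 24 + 19 - 1
= 42

42


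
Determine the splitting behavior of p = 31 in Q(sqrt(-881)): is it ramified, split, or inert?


K = Q(sqrt(-881)). Since d mod 4 = 3, disc(K) = -3524.
Check p | disc: -3524 mod 31 = 10.
p does not divide disc. Compute Legendre symbol (d/p):
18^((31-1)/2) mod 31 = 1
(d/p) = 1, so p splits: (p) = P*P' with e=1, f=1, g=2.
Therefore p is split.

split


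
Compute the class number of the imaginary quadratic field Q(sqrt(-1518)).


K = Q(sqrt(-1518)). d mod 4 = 2, so D = disc(K) = 4d = -6072
h(K) equals the number of primitive reduced positive-definite forms (a, b, c) = a*x^2 + b*x*y + c*y^2 with b^2 - 4ac = D,
where reduced means |b| <= a <= c, with b >= 0 whenever |b| = a or a = c, and primitive means gcd(a, b, c) = 1.
Reduced forces 3a^2 <= |D| = 6072, so 1 <= a <= 44; b must have the parity of D, and c = (b^2 - D)/(4a) must be an integer >= a.
Enumerate a = 1..44, b in [-a, a]:
  a=1: (1, 0, 1518)  [1]
  a=2: (2, 0, 759)  [1]
  a=3: (3, 0, 506)  [1]
  a=4..5: none
  a=6: (6, 0, 253)  [1]
  a=7: (7, -2, 217), (7, 2, 217)  [2]
  a=8..10: none
  a=11: (11, 0, 138)  [1]
  a=12: none
  a=13: (13, -8, 118), (13, 8, 118)  [2]
  a=14: (14, -12, 111), (14, 12, 111)  [2]
  a=15..20: none
  a=21: (21, -12, 74), (21, 12, 74)  [2]
  a=22: (22, 0, 69)  [1]
  a=23: (23, 0, 66)  [1]
  a=24..25: none
  a=26: (26, -8, 59), (26, 8, 59)  [2]
  a=27..30: none
  a=31: (31, -2, 49), (31, 2, 49)  [2]
  a=32: none
  a=33: (33, 0, 46)  [1]
  a=34..36: none
  a=37: (37, -12, 42), (37, 12, 42)  [2]
  a=38: none
  a=39: (39, -18, 41), (39, 18, 41)  [2]
  a=40..44: none
Total reduced forms: 1 + 1 + 1 + 1 + 2 + 1 + 2 + 2 + 2 + 1 + 1 + 2 + 2 + 1 + 2 + 2 = 24
h = 24

24


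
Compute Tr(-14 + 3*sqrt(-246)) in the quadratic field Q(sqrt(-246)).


Tr(a + b*sqrt(d)) = (a + b*sqrt(d)) + (a - b*sqrt(d)) = 2a
= 2 * (-14)
= -28

-28


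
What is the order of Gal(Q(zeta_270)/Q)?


|Gal(Q(zeta_270)/Q)| = phi(270)
= 72

72


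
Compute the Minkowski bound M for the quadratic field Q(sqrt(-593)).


d = -593, d mod 4 = 3, so disc(K) = 4d = -2372; |disc(K)| = 2372
Imaginary quadratic field, so n = 2, s = r2 = 1, r1 = 0
M = (n!/n^n) * (4/pi)^s * sqrt(|disc(K)|) = (2!/2^2) * (4/pi)^1 * sqrt(2372)
= 0.5 * 1.273240 * 48.703183
= 31.0054

31.0054


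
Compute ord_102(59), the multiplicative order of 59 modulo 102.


We want ord_102(59), the smallest k >= 1 with 59^k = 1 mod 102.
n = 102 = 2 * 3 * 17, phi(102) = 32; the order divides phi(n).
Divisors of 32: 1, 2, 4, 8, 16, 32
Repeated squaring mod 102: 59^1 = 59, 59^2 = 13, 59^4 = 67, 59^8 = 1, 59^16 = 1, 59^32 = 1
Test divisors in increasing order:
  k=1: 59^1 = 59 mod 102
  k=2: 59^2 = 13 mod 102
  k=4: 59^4 = 67 mod 102
  k=8: 59^8 = 1 mod 102  <- first divisor giving 1
Order = 8

8


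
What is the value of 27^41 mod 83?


p = 83 is prime and the exponent is (p-1)/2 = 41, so by Euler's criterion 27^41 = (27/83) = +1 or -1 mod 83.
Compute by square-and-multiply:
  41 = 32 + 8 + 1 (binary 101001)
  Repeated squaring mod 83: 27^1 = 27, 27^2 = 65, 27^4 = 75, 27^8 = 64, 27^16 = 29, 27^32 = 11
  27^41 = 27^32 * 27^8 * 27^1 = 11 * 64 * 27 mod 83
    11 * 64 = 704 = 40 mod 83
    40 * 27 = 1080 = 1 mod 83
  27^41 = 1 mod 83
Result 1: 27 is a quadratic residue mod 83.
27^41 mod 83 = 1

1


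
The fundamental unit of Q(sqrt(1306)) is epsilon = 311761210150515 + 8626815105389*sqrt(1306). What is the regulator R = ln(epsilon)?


epsilon = 311761210150515 + 8626815105389*sqrt(1306)
= 6.2352e+14
R = ln(6.2352e+14)
= 34.0664

34.0664


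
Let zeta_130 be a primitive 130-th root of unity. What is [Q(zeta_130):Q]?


The degree equals Euler's totient phi(130).
130 = 2 * 5 * 13
phi(130) = 48

48


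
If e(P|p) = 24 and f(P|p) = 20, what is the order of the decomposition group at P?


|D_P| = e * f
= 24 * 20
= 480

480


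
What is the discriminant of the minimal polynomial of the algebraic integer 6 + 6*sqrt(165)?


The element 6 + 6*sqrt(165) has minimal polynomial:
x^2 - 12*x - 5904
Discriminant = (-12)^2 - 4*(-5904)
= 144 + 23616
= 23760

23760


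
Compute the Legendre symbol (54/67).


p = 67 is prime, so compute (54/67) with the reciprocity algorithm (Jacobi-symbol steps: pull out 2s via (2/n), flip via reciprocity, reduce):
  pull out 2: (2/67) = -1  (since 67 mod 8 = 3)
  reciprocity: (27/67) -> -(67/27)
  reduce: (13/27)
  reciprocity: (13/27) -> +(27/13)
  reduce: (1/13)
  (1/13) = 1
Product of signs = 1
(54/67) = 1

1


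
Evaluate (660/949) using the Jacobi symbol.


Compute (660/949) via quadratic reciprocity:
  pull out 2: (2/949) = -1  (since 949 mod 8 = 5)
  pull out 2: (2/949) = -1  (since 949 mod 8 = 5)
  reciprocity: (165/949) -> +(949/165)
  reduce: (124/165)
  pull out 2: (2/165) = -1  (since 165 mod 8 = 5)
  pull out 2: (2/165) = -1  (since 165 mod 8 = 5)
  reciprocity: (31/165) -> +(165/31)
  reduce: (10/31)
  pull out 2: (2/31) = +1  (since 31 mod 8 = 7)
  reciprocity: (5/31) -> +(31/5)
  reduce: (1/5)
  (1/5) = 1
Product of signs = 1

1


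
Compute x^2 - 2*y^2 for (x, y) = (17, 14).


x^2 - d*y^2
= 17^2 - 2*14^2
= 289 - 392
= -103

-103


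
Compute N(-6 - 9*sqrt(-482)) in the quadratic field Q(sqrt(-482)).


N(a + b*sqrt(d)) = a^2 - d*b^2
= (-6)^2 - (-482)*(-9)^2
= 36 + 39042
= 39078

39078


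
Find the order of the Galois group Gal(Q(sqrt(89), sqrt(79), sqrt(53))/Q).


The 3 square roots of distinct primes are multiplicatively independent over Q,
so [K:Q] = 2^3 and Gal(K/Q) is isomorphic to (Z/2Z)^3.
|Gal| = 2^3 = 8

8


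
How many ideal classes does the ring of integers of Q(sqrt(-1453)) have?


K = Q(sqrt(-1453)). d mod 4 = 3, so D = disc(K) = 4d = -5812
h(K) equals the number of primitive reduced positive-definite forms (a, b, c) = a*x^2 + b*x*y + c*y^2 with b^2 - 4ac = D,
where reduced means |b| <= a <= c, with b >= 0 whenever |b| = a or a = c, and primitive means gcd(a, b, c) = 1.
Reduced forces 3a^2 <= |D| = 5812, so 1 <= a <= 44; b must have the parity of D, and c = (b^2 - D)/(4a) must be an integer >= a.
Enumerate a = 1..44, b in [-a, a]:
  a=1: (1, 0, 1453)  [1]
  a=2: (2, 2, 727)  [1]
  a=3..12: none
  a=13: (13, -8, 113), (13, 8, 113)  [2]
  a=14..16: none
  a=17: (17, -6, 86), (17, 6, 86)  [2]
  a=18..25: none
  a=26: (26, -18, 59), (26, 18, 59)  [2]
  a=27..30: none
  a=31: (31, -4, 47), (31, 4, 47)  [2]
  a=32..33: none
  a=34: (34, -6, 43), (34, 6, 43)  [2]
  a=35..36: none
  a=37: (37, -16, 41), (37, 16, 41)  [2]
  a=38..44: none
Total reduced forms: 1 + 1 + 2 + 2 + 2 + 2 + 2 + 2 = 14
h = 14

14


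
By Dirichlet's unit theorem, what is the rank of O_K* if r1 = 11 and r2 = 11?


By Dirichlet's unit theorem:
rank = r1 + r2 - 1
= 11 + 11 - 1
= 21

21


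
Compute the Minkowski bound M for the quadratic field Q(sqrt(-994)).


d = -994, d mod 4 = 2, so disc(K) = 4d = -3976; |disc(K)| = 3976
Imaginary quadratic field, so n = 2, s = r2 = 1, r1 = 0
M = (n!/n^n) * (4/pi)^s * sqrt(|disc(K)|) = (2!/2^2) * (4/pi)^1 * sqrt(3976)
= 0.5 * 1.273240 * 63.055531
= 40.1424

40.1424


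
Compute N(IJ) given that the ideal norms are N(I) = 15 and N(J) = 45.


N(IJ) = N(I) * N(J)
= 15 * 45
= 675

675


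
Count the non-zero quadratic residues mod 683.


For prime p, the number of non-zero quadratic residues is (p-1)/2.
= (683-1)/2
= 341

341


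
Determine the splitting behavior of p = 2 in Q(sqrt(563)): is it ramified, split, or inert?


K = Q(sqrt(563)). Since d mod 4 = 3, disc(K) = 2252.
Check p | disc: 2252 mod 2 = 0.
p divides disc, so p ramifies: (p) = P^2 with e=2, f=1, g=1.
Therefore p is ramified.

ramified


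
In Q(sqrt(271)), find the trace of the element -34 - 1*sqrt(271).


Tr(a + b*sqrt(d)) = (a + b*sqrt(d)) + (a - b*sqrt(d)) = 2a
= 2 * (-34)
= -68

-68


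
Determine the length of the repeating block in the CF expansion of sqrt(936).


Run the CF algorithm for sqrt(936).
a_0 = floor(sqrt(936)) = 30; set m_0=0, q_0=1.
Recurrence: m' = q*a - m,  q' = (d - m'^2)/q,  a' = floor((a_0 + m')/q').
  step 1: m=30, q=36, a=1
  step 2: m=6, q=25, a=1
  step 3: m=19, q=23, a=2
  step 4: m=27, q=9, a=6
  step 5: m=27, q=23, a=2
  step 6: m=19, q=25, a=1
  step 7: m=6, q=36, a=1
  step 8: m=30, q=1, a=60
a_8 = 2*a_0 = 60, so the period closes here.
sqrt(936) = [30; 1, 1, 2, 6, 2, 1, 1, 60]
Period length = 8

8


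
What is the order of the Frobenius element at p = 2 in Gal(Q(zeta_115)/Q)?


The Frobenius at p in Gal(Q(zeta_n)/Q) = (Z/nZ)* is the class of p, so its order is ord_115(2), the smallest k >= 1 with 2^k = 1 mod 115.
n = 115 = 5 * 23, phi(115) = 88; the order divides phi(n).
Divisors of 88: 1, 2, 4, 8, 11, 22, 44, 88
Repeated squaring mod 115: 2^1 = 2, 2^2 = 4, 2^4 = 16, 2^8 = 26, 2^16 = 101, 2^32 = 81, 2^64 = 6
Test divisors in increasing order:
  k=1: 2^1 = 2 mod 115
  k=2: 2^2 = 4 mod 115
  k=4: 2^4 = 16 mod 115
  k=8: 2^8 = 26 mod 115
  k=11: 2^11 = 26 * 4 * 2 = 93 mod 115
  k=22: 2^22 = 101 * 16 * 4 = 24 mod 115
  k=44: 2^44 = 81 * 26 * 16 = 1 mod 115  <- first divisor giving 1
Order = 44

44


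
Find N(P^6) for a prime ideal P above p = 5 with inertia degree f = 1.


N(P^a) = p^(a*f)
= 5^(6*1)
= 5^6
= 15625

15625


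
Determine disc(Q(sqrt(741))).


For K = Q(sqrt(d)) with d squarefree: disc(K) = d if d = 1 mod 4, and disc(K) = 4d if d = 2 or 3 mod 4.
Here d = 741, and d mod 4 = 1.
d = 1 mod 4 (O_K = Z[(1+sqrt(d))/2]), so disc(K) = d = 741

741


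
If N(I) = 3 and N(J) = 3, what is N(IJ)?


N(IJ) = N(I) * N(J)
= 3 * 3
= 9

9


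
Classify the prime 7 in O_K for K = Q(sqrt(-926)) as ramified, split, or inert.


K = Q(sqrt(-926)). Since d mod 4 = 2, disc(K) = -3704.
Check p | disc: -3704 mod 7 = 6.
p does not divide disc. Compute Legendre symbol (d/p):
5^((7-1)/2) mod 7 = -1
(d/p) = -1, so p is inert: (p) stays prime with e=1, f=2, g=1.
Therefore p is inert.

inert


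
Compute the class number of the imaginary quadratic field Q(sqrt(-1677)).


K = Q(sqrt(-1677)). d mod 4 = 3, so D = disc(K) = 4d = -6708
h(K) equals the number of primitive reduced positive-definite forms (a, b, c) = a*x^2 + b*x*y + c*y^2 with b^2 - 4ac = D,
where reduced means |b| <= a <= c, with b >= 0 whenever |b| = a or a = c, and primitive means gcd(a, b, c) = 1.
Reduced forces 3a^2 <= |D| = 6708, so 1 <= a <= 47; b must have the parity of D, and c = (b^2 - D)/(4a) must be an integer >= a.
Enumerate a = 1..47, b in [-a, a]:
  a=1: (1, 0, 1677)  [1]
  a=2: (2, 2, 839)  [1]
  a=3: (3, 0, 559)  [1]
  a=4..5: none
  a=6: (6, 6, 281)  [1]
  a=7..12: none
  a=13: (13, 0, 129)  [1]
  a=14..22: none
  a=23: (23, -10, 74), (23, 10, 74)  [2]
  a=24..25: none
  a=26: (26, 26, 71)  [1]
  a=27..28: none
  a=29: (29, -22, 62), (29, 22, 62)  [2]
  a=30: none
  a=31: (31, -22, 58), (31, 22, 58)  [2]
  a=32..36: none
  a=37: (37, -10, 46), (37, 10, 46)  [2]
  a=38: none
  a=39: (39, 0, 43)  [1]
  a=40: none
  a=41: (41, 4, 41)  [1]
  a=42..47: none
Total reduced forms: 1 + 1 + 1 + 1 + 1 + 2 + 1 + 2 + 2 + 2 + 1 + 1 = 16
h = 16

16


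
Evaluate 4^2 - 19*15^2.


x^2 - d*y^2
= 4^2 - 19*15^2
= 16 - 4275
= -4259

-4259


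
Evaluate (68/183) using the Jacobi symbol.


Compute (68/183) via quadratic reciprocity:
  pull out 2: (2/183) = +1  (since 183 mod 8 = 7)
  pull out 2: (2/183) = +1  (since 183 mod 8 = 7)
  reciprocity: (17/183) -> +(183/17)
  reduce: (13/17)
  reciprocity: (13/17) -> +(17/13)
  reduce: (4/13)
  pull out 2: (2/13) = -1  (since 13 mod 8 = 5)
  pull out 2: (2/13) = -1  (since 13 mod 8 = 5)
  (1/13) = 1
Product of signs = 1

1


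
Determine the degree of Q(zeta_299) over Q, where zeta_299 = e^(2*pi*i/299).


The degree equals Euler's totient phi(299).
299 = 13 * 23
phi(299) = 264

264


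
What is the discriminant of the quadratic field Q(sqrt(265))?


For K = Q(sqrt(d)) with d squarefree: disc(K) = d if d = 1 mod 4, and disc(K) = 4d if d = 2 or 3 mod 4.
Here d = 265, and d mod 4 = 1.
d = 1 mod 4 (O_K = Z[(1+sqrt(d))/2]), so disc(K) = d = 265

265


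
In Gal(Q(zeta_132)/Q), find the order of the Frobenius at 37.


The Frobenius at p in Gal(Q(zeta_n)/Q) = (Z/nZ)* is the class of p, so its order is ord_132(37), the smallest k >= 1 with 37^k = 1 mod 132.
n = 132 = 2^2 * 3 * 11, phi(132) = 40; the order divides phi(n).
Divisors of 40: 1, 2, 4, 5, 8, 10, 20, 40
Repeated squaring mod 132: 37^1 = 37, 37^2 = 49, 37^4 = 25, 37^8 = 97, 37^16 = 37, 37^32 = 49
Test divisors in increasing order:
  k=1: 37^1 = 37 mod 132
  k=2: 37^2 = 49 mod 132
  k=4: 37^4 = 25 mod 132
  k=5: 37^5 = 25 * 37 = 1 mod 132  <- first divisor giving 1
Order = 5

5


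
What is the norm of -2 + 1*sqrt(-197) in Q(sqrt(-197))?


N(a + b*sqrt(d)) = a^2 - d*b^2
= (-2)^2 - (-197)*(1)^2
= 4 + 197
= 201

201


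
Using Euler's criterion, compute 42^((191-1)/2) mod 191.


p = 191 is prime and the exponent is (p-1)/2 = 95, so by Euler's criterion 42^95 = (42/191) = +1 or -1 mod 191.
Compute by square-and-multiply:
  95 = 64 + 16 + 8 + 4 + 2 + 1 (binary 1011111)
  Repeated squaring mod 191: 42^1 = 42, 42^2 = 45, 42^4 = 115, 42^8 = 46, 42^16 = 15, 42^32 = 34, 42^64 = 10
  42^95 = 42^64 * 42^16 * 42^8 * 42^4 * 42^2 * 42^1 = 10 * 15 * 46 * 115 * 45 * 42 mod 191
    10 * 15 = 150 = 150 mod 191
    150 * 46 = 6900 = 24 mod 191
    24 * 115 = 2760 = 86 mod 191
    86 * 45 = 3870 = 50 mod 191
    50 * 42 = 2100 = 190 mod 191
  42^95 = 190 mod 191
Result 190 = p - 1 = -1 mod 191: 42 is a quadratic non-residue mod 191. As a residue in [0, p-1] the value is 190.
42^95 mod 191 = 190

190
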